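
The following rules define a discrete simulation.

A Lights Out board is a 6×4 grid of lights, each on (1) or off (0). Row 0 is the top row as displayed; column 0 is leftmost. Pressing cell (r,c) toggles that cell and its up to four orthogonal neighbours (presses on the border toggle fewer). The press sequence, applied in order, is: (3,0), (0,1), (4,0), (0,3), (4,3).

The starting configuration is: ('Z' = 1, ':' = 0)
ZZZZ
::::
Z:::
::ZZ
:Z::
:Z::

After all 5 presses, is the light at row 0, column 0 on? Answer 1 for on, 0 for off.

0

gen 0: ZZZZ
::::
Z:::
::ZZ
:Z::
:Z::
gen 1: ZZZZ
::::
::::
ZZZZ
ZZ::
:Z::
gen 2: :::Z
:Z::
::::
ZZZZ
ZZ::
:Z::
gen 3: :::Z
:Z::
::::
:ZZZ
::::
ZZ::
gen 4: ::Z:
:Z:Z
::::
:ZZZ
::::
ZZ::
gen 5: ::Z:
:Z:Z
::::
:ZZ:
::ZZ
ZZ:Z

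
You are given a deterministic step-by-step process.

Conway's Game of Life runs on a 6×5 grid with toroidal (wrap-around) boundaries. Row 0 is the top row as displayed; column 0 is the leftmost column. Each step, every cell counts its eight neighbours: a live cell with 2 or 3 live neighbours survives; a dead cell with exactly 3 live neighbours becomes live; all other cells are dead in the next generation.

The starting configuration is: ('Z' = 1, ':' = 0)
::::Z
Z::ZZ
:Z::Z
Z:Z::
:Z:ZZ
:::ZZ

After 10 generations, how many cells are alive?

step 0: ::::Z
Z::ZZ
:Z::Z
Z:Z::
:Z:ZZ
:::ZZ
step 1: :::::
:::Z:
:ZZ::
::Z::
:Z:::
::Z::
step 2: :::::
::Z::
:ZZZ:
::Z::
:ZZ::
:::::
step 3: :::::
:ZZZ:
:Z:Z:
:::::
:ZZ::
:::::
step 4: ::Z::
:Z:Z:
:Z:Z:
:Z:::
:::::
:::::
step 5: ::Z::
:Z:Z:
ZZ:::
::Z::
:::::
:::::
step 6: ::Z::
ZZ:::
ZZ:::
:Z:::
:::::
:::::
step 7: :Z:::
Z:Z::
::Z::
ZZ:::
:::::
:::::
step 8: :Z:::
::Z::
Z:Z::
:Z:::
:::::
:::::
step 9: :::::
::Z::
::Z::
:Z:::
:::::
:::::
step 10: :::::
:::::
:ZZ::
:::::
:::::
:::::

2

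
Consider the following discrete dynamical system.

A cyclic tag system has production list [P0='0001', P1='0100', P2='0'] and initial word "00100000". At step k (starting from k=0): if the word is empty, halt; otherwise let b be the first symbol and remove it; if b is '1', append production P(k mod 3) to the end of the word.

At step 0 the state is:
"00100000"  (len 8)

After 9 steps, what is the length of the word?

t=0: "00100000"  (len 8)
t=1: "0100000"  (len 7)
t=2: "100000"  (len 6)
t=3: "000000"  (len 6)
t=4: "00000"  (len 5)
t=5: "0000"  (len 4)
t=6: "000"  (len 3)
t=7: "00"  (len 2)
t=8: "0"  (len 1)
t=9: (halted — word empty)

0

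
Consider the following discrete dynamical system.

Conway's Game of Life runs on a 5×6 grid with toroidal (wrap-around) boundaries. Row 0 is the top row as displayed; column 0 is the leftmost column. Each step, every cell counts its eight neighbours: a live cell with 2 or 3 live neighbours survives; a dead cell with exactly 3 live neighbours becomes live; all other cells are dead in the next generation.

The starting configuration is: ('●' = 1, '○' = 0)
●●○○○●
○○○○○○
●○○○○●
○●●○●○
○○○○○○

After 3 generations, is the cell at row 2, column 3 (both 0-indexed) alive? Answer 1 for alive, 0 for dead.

0) ●●○○○●
○○○○○○
●○○○○●
○●●○●○
○○○○○○
1) ●○○○○○
○●○○○○
●●○○○●
●●○○○●
○○●○○●
2) ●●○○○○
○●○○○●
○○●○○●
○○●○●○
○○○○○●
3) ○●○○○●
○●●○○●
●●●●●●
○○○●●●
●●○○○●

1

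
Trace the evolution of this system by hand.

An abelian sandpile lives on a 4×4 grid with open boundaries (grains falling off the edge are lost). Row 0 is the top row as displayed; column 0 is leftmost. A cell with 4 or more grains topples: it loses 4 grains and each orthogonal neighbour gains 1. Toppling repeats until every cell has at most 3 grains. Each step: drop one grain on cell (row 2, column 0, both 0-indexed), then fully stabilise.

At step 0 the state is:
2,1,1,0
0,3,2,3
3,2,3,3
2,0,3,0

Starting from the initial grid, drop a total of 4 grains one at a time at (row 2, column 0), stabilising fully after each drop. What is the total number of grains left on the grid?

k=0  2,1,1,0
0,3,2,3
3,2,3,3
2,0,3,0
k=1  2,1,1,0
1,3,2,3
0,3,3,3
3,0,3,0
k=2  2,1,1,0
1,3,2,3
1,3,3,3
3,0,3,0
k=3  2,1,1,0
1,3,2,3
2,3,3,3
3,0,3,0
k=4  2,1,1,0
1,3,2,3
3,3,3,3
3,0,3,0

31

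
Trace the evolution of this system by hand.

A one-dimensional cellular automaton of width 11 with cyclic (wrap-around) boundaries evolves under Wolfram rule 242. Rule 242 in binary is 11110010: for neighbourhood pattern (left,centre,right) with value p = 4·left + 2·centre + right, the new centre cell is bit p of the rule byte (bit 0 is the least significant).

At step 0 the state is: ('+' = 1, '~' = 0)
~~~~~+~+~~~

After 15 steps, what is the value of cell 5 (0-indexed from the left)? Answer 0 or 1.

1

gen 0: ~~~~~+~+~~~
gen 1: ~~~~+~+~+~~
gen 2: ~~~+~+~+~+~
gen 3: ~~+~+~+~+~+
gen 4: ++~+~+~+~+~
gen 5: ~++~+~+~+~+
gen 6: +~++~+~+~+~
gen 7: ~+~++~+~+~+
gen 8: +~+~++~+~+~
gen 9: ~+~+~++~+~+
gen 10: +~+~+~++~+~
gen 11: ~+~+~+~++~+
gen 12: +~+~+~+~++~
gen 13: ~+~+~+~+~++
gen 14: +~+~+~+~+~+
gen 15: ++~+~+~+~+~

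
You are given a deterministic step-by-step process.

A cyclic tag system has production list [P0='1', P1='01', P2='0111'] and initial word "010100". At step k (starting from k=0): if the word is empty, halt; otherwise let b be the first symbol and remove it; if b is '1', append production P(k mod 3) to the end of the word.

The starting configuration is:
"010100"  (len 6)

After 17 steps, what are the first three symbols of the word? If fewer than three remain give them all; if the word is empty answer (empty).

101

k=0  "010100"  (len 6)
k=1  "10100"  (len 5)
k=2  "010001"  (len 6)
k=3  "10001"  (len 5)
k=4  "00011"  (len 5)
k=5  "0011"  (len 4)
k=6  "011"  (len 3)
k=7  "11"  (len 2)
k=8  "101"  (len 3)
k=9  "010111"  (len 6)
k=10  "10111"  (len 5)
k=11  "011101"  (len 6)
k=12  "11101"  (len 5)
k=13  "11011"  (len 5)
k=14  "101101"  (len 6)
k=15  "011010111"  (len 9)
k=16  "11010111"  (len 8)
k=17  "101011101"  (len 9)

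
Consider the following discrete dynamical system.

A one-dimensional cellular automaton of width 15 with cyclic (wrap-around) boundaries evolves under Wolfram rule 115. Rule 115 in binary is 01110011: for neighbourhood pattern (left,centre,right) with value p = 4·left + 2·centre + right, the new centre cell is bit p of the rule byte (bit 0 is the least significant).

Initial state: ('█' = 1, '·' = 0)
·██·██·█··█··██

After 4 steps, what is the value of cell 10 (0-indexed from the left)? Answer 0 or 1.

t=0: ·██·██·█··█··██
t=1: █·██·██·██·██·█
t=2: ██·██·██·██·██·
t=3: ·██·██·██·██·██
t=4: █·██·██·██·██·█

0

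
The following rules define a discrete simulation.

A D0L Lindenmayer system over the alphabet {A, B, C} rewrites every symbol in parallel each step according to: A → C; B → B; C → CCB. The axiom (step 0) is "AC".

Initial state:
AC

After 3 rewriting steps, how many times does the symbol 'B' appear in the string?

10

gen 0: AC
gen 1: CCCB
gen 2: CCBCCBCCBB
gen 3: CCBCCBBCCBCCBBCCBCCBBB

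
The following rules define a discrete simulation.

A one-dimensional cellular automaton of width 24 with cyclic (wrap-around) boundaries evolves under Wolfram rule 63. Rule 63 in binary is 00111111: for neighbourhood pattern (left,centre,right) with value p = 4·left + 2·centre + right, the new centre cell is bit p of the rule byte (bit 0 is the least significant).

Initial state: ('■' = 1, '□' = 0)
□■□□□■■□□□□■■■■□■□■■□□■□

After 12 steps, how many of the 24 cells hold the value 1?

gen 0: □■□□□■■□□□□■■■■□■□■■□□■□
gen 1: ■■■■■■□■■■■■□□□■■■■□■■■■
gen 2: □□□□□□■■□□□□■■■■□□□■■□□□
gen 3: ■■■■■■■□■■■■■□□□■■■■□■■■
gen 4: □□□□□□□■■□□□□■■■■□□□■■□□
gen 5: ■■■■■■■■□■■■■■□□□■■■■□■■
gen 6: □□□□□□□□■■□□□□■■■■□□□■■□
gen 7: ■■■■■■■■■□■■■■■□□□■■■■□■
gen 8: □□□□□□□□□■■□□□□■■■■□□□■■
gen 9: ■■■■■■■■■■□■■■■■□□□■■■■□
gen 10: ■□□□□□□□□□■■□□□□■■■■□□□■
gen 11: □■■■■■■■■■■□■■■■■□□□■■■■
gen 12: ■■□□□□□□□□□■■□□□□■■■■□□□

8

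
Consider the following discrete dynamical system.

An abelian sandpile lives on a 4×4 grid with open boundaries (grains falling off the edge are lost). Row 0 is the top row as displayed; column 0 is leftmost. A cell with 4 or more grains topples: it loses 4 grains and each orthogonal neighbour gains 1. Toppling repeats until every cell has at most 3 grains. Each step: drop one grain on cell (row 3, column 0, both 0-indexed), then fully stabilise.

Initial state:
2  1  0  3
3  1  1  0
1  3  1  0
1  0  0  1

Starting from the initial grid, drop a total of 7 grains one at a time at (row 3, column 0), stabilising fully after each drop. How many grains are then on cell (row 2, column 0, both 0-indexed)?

[0] 2  1  0  3
3  1  1  0
1  3  1  0
1  0  0  1
[1] 2  1  0  3
3  1  1  0
1  3  1  0
2  0  0  1
[2] 2  1  0  3
3  1  1  0
1  3  1  0
3  0  0  1
[3] 2  1  0  3
3  1  1  0
2  3  1  0
0  1  0  1
[4] 2  1  0  3
3  1  1  0
2  3  1  0
1  1  0  1
[5] 2  1  0  3
3  1  1  0
2  3  1  0
2  1  0  1
[6] 2  1  0  3
3  1  1  0
2  3  1  0
3  1  0  1
[7] 2  1  0  3
3  1  1  0
3  3  1  0
0  2  0  1

3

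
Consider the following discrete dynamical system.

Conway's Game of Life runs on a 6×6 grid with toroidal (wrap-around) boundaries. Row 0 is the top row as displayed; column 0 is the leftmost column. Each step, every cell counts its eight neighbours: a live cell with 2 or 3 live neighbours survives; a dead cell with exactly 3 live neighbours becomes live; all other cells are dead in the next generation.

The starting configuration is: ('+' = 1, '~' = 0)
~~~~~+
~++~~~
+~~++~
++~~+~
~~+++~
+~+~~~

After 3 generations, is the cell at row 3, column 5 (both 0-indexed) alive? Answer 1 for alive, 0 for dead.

[0] ~~~~~+
~++~~~
+~~++~
++~~+~
~~+++~
+~+~~~
[1] +~+~~~
++++++
+~~++~
++~~~~
+~+~+~
~++~++
[2] ~~~~~~
~~~~~~
~~~~~~
+~+~+~
~~+~+~
~~+~+~
[3] ~~~~~~
~~~~~~
~~~~~~
~+~~~+
~~+~+~
~~~~~~

1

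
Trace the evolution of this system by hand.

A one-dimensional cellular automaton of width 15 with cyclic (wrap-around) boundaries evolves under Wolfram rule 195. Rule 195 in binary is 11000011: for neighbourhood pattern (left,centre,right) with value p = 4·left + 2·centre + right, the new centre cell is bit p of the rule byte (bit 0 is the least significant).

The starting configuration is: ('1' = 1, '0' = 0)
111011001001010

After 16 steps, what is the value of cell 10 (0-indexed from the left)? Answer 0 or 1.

t=0: 111011001001010
t=1: 011001010010000
t=2: 101010000100111
t=3: 100000111001011
t=4: 101111011010001
t=5: 100111001000110
t=6: 001011010011010
t=7: 110001000101000
t=8: 010110011000011
t=9: 000010101011101
t=10: 011100000001100
t=11: 101101111110101
t=12: 100100111110000
t=13: 001001011110111
t=14: 010010001110011
t=15: 000100110110101
t=16: 011001010010000

1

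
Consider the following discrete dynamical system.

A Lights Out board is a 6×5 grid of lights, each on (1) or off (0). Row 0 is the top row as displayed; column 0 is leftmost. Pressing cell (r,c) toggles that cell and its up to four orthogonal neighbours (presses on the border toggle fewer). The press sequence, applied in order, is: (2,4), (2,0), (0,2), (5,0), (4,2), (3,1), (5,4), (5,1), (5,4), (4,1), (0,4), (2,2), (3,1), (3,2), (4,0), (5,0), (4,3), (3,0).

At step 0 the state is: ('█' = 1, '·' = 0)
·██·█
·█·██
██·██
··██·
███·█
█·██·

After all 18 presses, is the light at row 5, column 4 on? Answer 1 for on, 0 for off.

[0] ·██·█
·█·██
██·██
··██·
███·█
█·██·
[1] ·██·█
·█·█·
██···
··███
███·█
█·██·
[2] ·██·█
██·█·
·····
█·███
███·█
█·██·
[3] ···██
████·
·····
█·███
███·█
█·██·
[4] ···██
████·
·····
█·███
·██·█
·███·
[5] ···██
████·
·····
█··██
···██
·█·█·
[6] ···██
████·
·█···
·████
·█·██
·█·█·
[7] ···██
████·
·█···
·████
·█·█·
·█··█
[8] ···██
████·
·█···
·████
···█·
█·█·█
[9] ···██
████·
·█···
·████
···██
█·██·
[10] ···██
████·
·█···
··███
█████
████·
[11] ·····
█████
·█···
··███
█████
████·
[12] ·····
██·██
··██·
···██
█████
████·
[13] ·····
██·██
·███·
█████
█·███
████·
[14] ·····
██·██
·█·█·
█···█
█··██
████·
[15] ·····
██·██
·█·█·
····█
·█·██
·███·
[16] ·····
██·██
·█·█·
····█
██·██
█·██·
[17] ·····
██·██
·█·█·
···██
███··
█·█··
[18] ·····
██·██
██·█·
██·██
·██··
█·█··

0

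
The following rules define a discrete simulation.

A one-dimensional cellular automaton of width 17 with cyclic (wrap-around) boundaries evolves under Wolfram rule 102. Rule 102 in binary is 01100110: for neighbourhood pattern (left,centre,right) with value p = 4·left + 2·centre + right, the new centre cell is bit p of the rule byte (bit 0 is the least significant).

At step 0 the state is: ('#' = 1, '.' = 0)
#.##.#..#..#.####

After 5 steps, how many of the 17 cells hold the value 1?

[0] #.##.#..#..#.####
[1] ##.###.##.###....
[2] .##..##.##..#...#
[3] #.#.#.##.#.##..##
[4] ######.####.#.#..
[5] .....##...#####.#

8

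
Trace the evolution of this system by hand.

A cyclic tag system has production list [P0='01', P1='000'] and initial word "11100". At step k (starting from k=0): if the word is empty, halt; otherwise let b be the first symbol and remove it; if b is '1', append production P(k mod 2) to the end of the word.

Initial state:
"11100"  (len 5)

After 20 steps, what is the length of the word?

0

gen 0: "11100"  (len 5)
gen 1: "110001"  (len 6)
gen 2: "10001000"  (len 8)
gen 3: "000100001"  (len 9)
gen 4: "00100001"  (len 8)
gen 5: "0100001"  (len 7)
gen 6: "100001"  (len 6)
gen 7: "0000101"  (len 7)
gen 8: "000101"  (len 6)
gen 9: "00101"  (len 5)
gen 10: "0101"  (len 4)
gen 11: "101"  (len 3)
gen 12: "01000"  (len 5)
gen 13: "1000"  (len 4)
gen 14: "000000"  (len 6)
gen 15: "00000"  (len 5)
gen 16: "0000"  (len 4)
gen 17: "000"  (len 3)
gen 18: "00"  (len 2)
gen 19: "0"  (len 1)
gen 20: (halted — word empty)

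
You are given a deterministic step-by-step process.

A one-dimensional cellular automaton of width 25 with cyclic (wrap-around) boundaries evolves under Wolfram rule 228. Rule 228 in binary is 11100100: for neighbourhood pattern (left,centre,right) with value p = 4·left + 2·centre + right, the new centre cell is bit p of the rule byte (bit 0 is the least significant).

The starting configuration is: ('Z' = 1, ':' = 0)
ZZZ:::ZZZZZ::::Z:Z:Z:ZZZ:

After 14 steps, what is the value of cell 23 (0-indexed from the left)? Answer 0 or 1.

k=0  ZZZ:::ZZZZZ::::Z:Z:Z:ZZZ:
k=1  :ZZ::::ZZZZ::::ZZZZZZ:ZZZ
k=2  Z:Z:::::ZZZ:::::ZZZZZZ:ZZ
k=3  ZZZ::::::ZZ::::::ZZZZZZ:Z
k=4  ZZZ:::::::Z:::::::ZZZZZZ:
k=5  :ZZ:::::::Z::::::::ZZZZZZ
k=6  Z:Z:::::::Z:::::::::ZZZZZ
k=7  ZZZ:::::::Z::::::::::ZZZZ
k=8  ZZZ:::::::Z:::::::::::ZZZ
k=9  ZZZ:::::::Z::::::::::::ZZ
k=10  ZZZ:::::::Z:::::::::::::Z
k=11  ZZZ:::::::Z::::::::::::::
k=12  :ZZ:::::::Z::::::::::::::
k=13  ::Z:::::::Z::::::::::::::
k=14  ::Z:::::::Z::::::::::::::

0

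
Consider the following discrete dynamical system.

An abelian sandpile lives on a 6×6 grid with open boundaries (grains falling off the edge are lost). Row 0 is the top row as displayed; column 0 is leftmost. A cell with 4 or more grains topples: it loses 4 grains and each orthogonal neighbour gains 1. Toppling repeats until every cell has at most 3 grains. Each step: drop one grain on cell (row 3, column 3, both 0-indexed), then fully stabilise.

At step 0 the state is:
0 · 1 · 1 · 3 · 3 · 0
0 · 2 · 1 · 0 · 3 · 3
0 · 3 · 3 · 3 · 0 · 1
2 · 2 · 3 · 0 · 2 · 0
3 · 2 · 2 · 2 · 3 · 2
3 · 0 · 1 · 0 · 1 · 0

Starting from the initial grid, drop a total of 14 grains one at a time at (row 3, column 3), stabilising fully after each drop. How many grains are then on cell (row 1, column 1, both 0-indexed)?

1

0) 0 · 1 · 1 · 3 · 3 · 0
0 · 2 · 1 · 0 · 3 · 3
0 · 3 · 3 · 3 · 0 · 1
2 · 2 · 3 · 0 · 2 · 0
3 · 2 · 2 · 2 · 3 · 2
3 · 0 · 1 · 0 · 1 · 0
1) 0 · 1 · 1 · 3 · 3 · 0
0 · 2 · 1 · 0 · 3 · 3
0 · 3 · 3 · 3 · 0 · 1
2 · 2 · 3 · 1 · 2 · 0
3 · 2 · 2 · 2 · 3 · 2
3 · 0 · 1 · 0 · 1 · 0
2) 0 · 1 · 1 · 3 · 3 · 0
0 · 2 · 1 · 0 · 3 · 3
0 · 3 · 3 · 3 · 0 · 1
2 · 2 · 3 · 2 · 2 · 0
3 · 2 · 2 · 2 · 3 · 2
3 · 0 · 1 · 0 · 1 · 0
3) 0 · 1 · 1 · 3 · 3 · 0
0 · 2 · 1 · 0 · 3 · 3
0 · 3 · 3 · 3 · 0 · 1
2 · 2 · 3 · 3 · 2 · 0
3 · 2 · 2 · 2 · 3 · 2
3 · 0 · 1 · 0 · 1 · 0
4) 0 · 1 · 1 · 3 · 3 · 0
0 · 3 · 2 · 1 · 3 · 3
1 · 1 · 2 · 1 · 1 · 1
3 · 0 · 2 · 2 · 3 · 0
3 · 3 · 3 · 3 · 3 · 2
3 · 0 · 1 · 0 · 1 · 0
5) 0 · 1 · 1 · 3 · 3 · 0
0 · 3 · 2 · 1 · 3 · 3
1 · 1 · 2 · 1 · 1 · 1
3 · 0 · 2 · 3 · 3 · 0
3 · 3 · 3 · 3 · 3 · 2
3 · 0 · 1 · 0 · 1 · 0
6) 0 · 1 · 1 · 3 · 3 · 0
0 · 3 · 2 · 1 · 3 · 3
2 · 1 · 3 · 2 · 2 · 1
0 · 3 · 0 · 3 · 1 · 1
2 · 1 · 2 · 2 · 1 · 3
0 · 2 · 2 · 1 · 2 · 0
7) 0 · 1 · 1 · 3 · 3 · 0
0 · 3 · 2 · 1 · 3 · 3
2 · 1 · 3 · 3 · 2 · 1
0 · 3 · 1 · 0 · 2 · 1
2 · 1 · 2 · 3 · 1 · 3
0 · 2 · 2 · 1 · 2 · 0
8) 0 · 1 · 1 · 3 · 3 · 0
0 · 3 · 2 · 1 · 3 · 3
2 · 1 · 3 · 3 · 2 · 1
0 · 3 · 1 · 1 · 2 · 1
2 · 1 · 2 · 3 · 1 · 3
0 · 2 · 2 · 1 · 2 · 0
9) 0 · 1 · 1 · 3 · 3 · 0
0 · 3 · 2 · 1 · 3 · 3
2 · 1 · 3 · 3 · 2 · 1
0 · 3 · 1 · 2 · 2 · 1
2 · 1 · 2 · 3 · 1 · 3
0 · 2 · 2 · 1 · 2 · 0
10) 0 · 1 · 1 · 3 · 3 · 0
0 · 3 · 2 · 1 · 3 · 3
2 · 1 · 3 · 3 · 2 · 1
0 · 3 · 1 · 3 · 2 · 1
2 · 1 · 2 · 3 · 1 · 3
0 · 2 · 2 · 1 · 2 · 0
11) 0 · 1 · 1 · 3 · 3 · 0
0 · 3 · 3 · 2 · 3 · 3
2 · 2 · 0 · 1 · 3 · 1
0 · 3 · 3 · 2 · 3 · 1
2 · 1 · 3 · 0 · 2 · 3
0 · 2 · 2 · 2 · 2 · 0
12) 0 · 1 · 1 · 3 · 3 · 0
0 · 3 · 3 · 2 · 3 · 3
2 · 2 · 0 · 1 · 3 · 1
0 · 3 · 3 · 3 · 3 · 1
2 · 1 · 3 · 0 · 2 · 3
0 · 2 · 2 · 2 · 2 · 0
13) 0 · 2 · 3 · 1 · 1 · 2
1 · 1 · 2 · 2 · 3 · 0
3 · 1 · 0 · 1 · 2 · 3
1 · 1 · 3 · 3 · 1 · 2
2 · 3 · 0 · 2 · 3 · 3
0 · 2 · 3 · 2 · 2 · 0
14) 0 · 2 · 3 · 1 · 1 · 2
1 · 1 · 2 · 2 · 3 · 0
3 · 1 · 1 · 2 · 2 · 3
1 · 2 · 0 · 1 · 2 · 2
2 · 3 · 1 · 3 · 3 · 3
0 · 2 · 3 · 2 · 2 · 0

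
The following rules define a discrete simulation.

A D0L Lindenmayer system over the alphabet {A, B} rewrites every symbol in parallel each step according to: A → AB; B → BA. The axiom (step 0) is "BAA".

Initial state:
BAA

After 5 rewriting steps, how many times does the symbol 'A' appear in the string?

gen 0: BAA
gen 1: BAABAB
gen 2: BAABABBAABBA
gen 3: BAABABBAABBABAABABBABAAB
gen 4: BAABABBAABBABAABABBABAABBAABABBAABBABAABBAABABBA
gen 5: BAABABBAABBABAABABBABAABBAABABBAABBABAABBAABABBABAABABBAABBABAABABBABAABBAABABBABAABABBAABBABAAB

48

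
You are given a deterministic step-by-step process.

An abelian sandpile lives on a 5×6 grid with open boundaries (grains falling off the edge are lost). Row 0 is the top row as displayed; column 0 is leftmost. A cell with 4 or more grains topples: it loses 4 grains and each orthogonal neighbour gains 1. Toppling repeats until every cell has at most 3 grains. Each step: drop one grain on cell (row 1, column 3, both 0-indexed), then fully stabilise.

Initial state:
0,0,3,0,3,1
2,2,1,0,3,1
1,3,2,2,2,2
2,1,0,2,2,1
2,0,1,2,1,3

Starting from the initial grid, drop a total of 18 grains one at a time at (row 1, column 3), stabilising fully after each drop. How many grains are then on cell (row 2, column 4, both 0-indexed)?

3

gen 0: 0,0,3,0,3,1
2,2,1,0,3,1
1,3,2,2,2,2
2,1,0,2,2,1
2,0,1,2,1,3
gen 1: 0,0,3,0,3,1
2,2,1,1,3,1
1,3,2,2,2,2
2,1,0,2,2,1
2,0,1,2,1,3
gen 2: 0,0,3,0,3,1
2,2,1,2,3,1
1,3,2,2,2,2
2,1,0,2,2,1
2,0,1,2,1,3
gen 3: 0,0,3,0,3,1
2,2,1,3,3,1
1,3,2,2,2,2
2,1,0,2,2,1
2,0,1,2,1,3
gen 4: 0,0,3,2,0,2
2,2,2,1,1,2
1,3,2,3,3,2
2,1,0,2,2,1
2,0,1,2,1,3
gen 5: 0,0,3,2,0,2
2,2,2,2,1,2
1,3,2,3,3,2
2,1,0,2,2,1
2,0,1,2,1,3
gen 6: 0,0,3,2,0,2
2,2,2,3,1,2
1,3,2,3,3,2
2,1,0,2,2,1
2,0,1,2,1,3
gen 7: 0,0,3,3,0,2
2,2,3,1,3,2
1,3,3,1,0,3
2,1,0,3,3,1
2,0,1,2,1,3
gen 8: 0,0,3,3,0,2
2,2,3,2,3,2
1,3,3,1,0,3
2,1,0,3,3,1
2,0,1,2,1,3
gen 9: 0,0,3,3,0,2
2,2,3,3,3,2
1,3,3,1,0,3
2,1,0,3,3,1
2,0,1,2,1,3
gen 10: 0,2,1,1,2,2
3,0,3,3,0,3
2,1,1,3,1,3
2,2,1,3,3,1
2,0,1,2,1,3
gen 11: 0,2,2,2,2,2
3,1,0,2,1,3
2,1,3,1,3,3
2,2,2,1,0,2
2,0,1,3,2,3
gen 12: 0,2,2,2,2,2
3,1,0,3,1,3
2,1,3,1,3,3
2,2,2,1,0,2
2,0,1,3,2,3
gen 13: 0,2,2,3,2,2
3,1,1,0,2,3
2,1,3,2,3,3
2,2,2,1,0,2
2,0,1,3,2,3
gen 14: 0,2,2,3,2,2
3,1,1,1,2,3
2,1,3,2,3,3
2,2,2,1,0,2
2,0,1,3,2,3
gen 15: 0,2,2,3,2,2
3,1,1,2,2,3
2,1,3,2,3,3
2,2,2,1,0,2
2,0,1,3,2,3
gen 16: 0,2,2,3,2,2
3,1,1,3,2,3
2,1,3,2,3,3
2,2,2,1,0,2
2,0,1,3,2,3
gen 17: 0,2,3,0,3,2
3,1,2,1,3,3
2,1,3,3,3,3
2,2,2,1,0,2
2,0,1,3,2,3
gen 18: 0,2,3,0,3,2
3,1,2,2,3,3
2,1,3,3,3,3
2,2,2,1,0,2
2,0,1,3,2,3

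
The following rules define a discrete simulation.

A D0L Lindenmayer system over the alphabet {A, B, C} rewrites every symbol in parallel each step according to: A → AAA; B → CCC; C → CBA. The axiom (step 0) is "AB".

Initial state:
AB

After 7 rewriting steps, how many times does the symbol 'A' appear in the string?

3963

k=0  AB
k=1  AAACCC
k=2  AAAAAAAAACBACBACBA
k=3  AAAAAAAAAAAAAAAAAAAAAAAAAAACBACCCAAACBACCCAAACBACCCAAA
k=4  AAAAAAAAAAAAAAAAAAAAAAAAAAAAAAAAAAAAAAAAAAAAAAAAAAAAAAAAAA…AAAACBACCCAAACBACBACBAAAAAAAAAACBACCCAAACBACBACBAAAAAAAAAA  (len 162)
k=5  AAAAAAAAAAAAAAAAAAAAAAAAAAAAAAAAAAAAAAAAAAAAAAAAAAAAAAAAAA…AAAACBACCCAAACBACCCAAACBACCCAAAAAAAAAAAAAAAAAAAAAAAAAAAAAA  (len 486)
k=6  AAAAAAAAAAAAAAAAAAAAAAAAAAAAAAAAAAAAAAAAAAAAAAAAAAAAAAAAAA…AAAAAAAAAAAAAAAAAAAAAAAAAAAAAAAAAAAAAAAAAAAAAAAAAAAAAAAAAA  (len 1458)
k=7  AAAAAAAAAAAAAAAAAAAAAAAAAAAAAAAAAAAAAAAAAAAAAAAAAAAAAAAAAA…AAAAAAAAAAAAAAAAAAAAAAAAAAAAAAAAAAAAAAAAAAAAAAAAAAAAAAAAAA  (len 4374)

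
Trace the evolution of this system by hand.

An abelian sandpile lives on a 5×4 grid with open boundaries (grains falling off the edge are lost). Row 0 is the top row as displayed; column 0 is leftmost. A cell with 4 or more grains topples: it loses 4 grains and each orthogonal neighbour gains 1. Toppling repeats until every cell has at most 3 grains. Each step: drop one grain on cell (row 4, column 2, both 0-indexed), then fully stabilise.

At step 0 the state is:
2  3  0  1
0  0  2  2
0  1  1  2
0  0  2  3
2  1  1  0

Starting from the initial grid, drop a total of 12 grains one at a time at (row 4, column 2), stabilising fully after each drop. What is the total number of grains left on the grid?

0) 2  3  0  1
0  0  2  2
0  1  1  2
0  0  2  3
2  1  1  0
1) 2  3  0  1
0  0  2  2
0  1  1  2
0  0  2  3
2  1  2  0
2) 2  3  0  1
0  0  2  2
0  1  1  2
0  0  2  3
2  1  3  0
3) 2  3  0  1
0  0  2  2
0  1  1  2
0  0  3  3
2  2  0  1
4) 2  3  0  1
0  0  2  2
0  1  1  2
0  0  3  3
2  2  1  1
5) 2  3  0  1
0  0  2  2
0  1  1  2
0  0  3  3
2  2  2  1
6) 2  3  0  1
0  0  2  2
0  1  1  2
0  0  3  3
2  2  3  1
7) 2  3  0  1
0  0  2  2
0  1  2  3
0  1  1  0
2  3  1  3
8) 2  3  0  1
0  0  2  2
0  1  2  3
0  1  1  0
2  3  2  3
9) 2  3  0  1
0  0  2  2
0  1  2  3
0  1  1  0
2  3  3  3
10) 2  3  0  1
0  0  2  2
0  1  2  3
0  2  2  1
3  0  2  0
11) 2  3  0  1
0  0  2  2
0  1  2  3
0  2  2  1
3  0  3  0
12) 2  3  0  1
0  0  2  2
0  1  2  3
0  2  3  1
3  1  0  1

27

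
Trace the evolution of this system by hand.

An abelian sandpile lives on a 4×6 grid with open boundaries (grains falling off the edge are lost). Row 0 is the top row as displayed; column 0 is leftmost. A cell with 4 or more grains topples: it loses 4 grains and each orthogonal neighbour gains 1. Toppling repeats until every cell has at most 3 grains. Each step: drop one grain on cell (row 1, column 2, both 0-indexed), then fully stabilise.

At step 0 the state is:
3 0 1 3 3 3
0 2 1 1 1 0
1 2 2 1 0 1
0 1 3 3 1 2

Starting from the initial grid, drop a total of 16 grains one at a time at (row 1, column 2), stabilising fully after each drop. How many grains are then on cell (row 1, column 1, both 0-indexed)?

step 0: 3 0 1 3 3 3
0 2 1 1 1 0
1 2 2 1 0 1
0 1 3 3 1 2
step 1: 3 0 1 3 3 3
0 2 2 1 1 0
1 2 2 1 0 1
0 1 3 3 1 2
step 2: 3 0 1 3 3 3
0 2 3 1 1 0
1 2 2 1 0 1
0 1 3 3 1 2
step 3: 3 0 2 3 3 3
0 3 0 2 1 0
1 2 3 1 0 1
0 1 3 3 1 2
step 4: 3 0 2 3 3 3
0 3 1 2 1 0
1 2 3 1 0 1
0 1 3 3 1 2
step 5: 3 0 2 3 3 3
0 3 2 2 1 0
1 2 3 1 0 1
0 1 3 3 1 2
step 6: 3 0 2 3 3 3
0 3 3 2 1 0
1 2 3 1 0 1
0 1 3 3 1 2
step 7: 3 1 3 3 3 3
1 1 2 3 1 0
2 0 2 3 0 1
0 3 1 0 2 2
step 8: 3 1 3 3 3 3
1 1 3 3 1 0
2 0 2 3 0 1
0 3 1 0 2 2
step 9: 3 2 1 2 1 0
1 2 3 2 3 1
2 1 0 1 1 1
0 3 2 1 2 2
step 10: 3 2 2 2 1 0
1 3 0 3 3 1
2 1 1 1 1 1
0 3 2 1 2 2
step 11: 3 2 2 2 1 0
1 3 1 3 3 1
2 1 1 1 1 1
0 3 2 1 2 2
step 12: 3 2 2 2 1 0
1 3 2 3 3 1
2 1 1 1 1 1
0 3 2 1 2 2
step 13: 3 2 2 2 1 0
1 3 3 3 3 1
2 1 1 1 1 1
0 3 2 1 2 2
step 14: 3 3 3 3 2 0
2 0 2 1 0 2
2 2 2 2 2 1
0 3 2 1 2 2
step 15: 3 3 3 3 2 0
2 0 3 1 0 2
2 2 2 2 2 1
0 3 2 1 2 2
step 16: 0 1 2 0 3 0
3 2 1 3 0 2
2 2 3 2 2 1
0 3 2 1 2 2

2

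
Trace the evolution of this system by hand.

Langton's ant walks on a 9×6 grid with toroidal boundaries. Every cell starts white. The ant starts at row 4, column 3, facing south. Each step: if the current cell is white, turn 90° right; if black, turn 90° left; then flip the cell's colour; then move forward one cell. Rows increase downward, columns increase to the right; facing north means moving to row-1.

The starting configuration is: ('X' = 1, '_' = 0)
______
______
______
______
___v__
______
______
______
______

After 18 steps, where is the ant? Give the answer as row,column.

t=0: ______
______
______
______
___v__
______
______
______
______
t=1: ______
______
______
______
__<X__
______
______
______
______
t=2: ______
______
______
__^___
__XX__
______
______
______
______
t=3: ______
______
______
__X>__
__XX__
______
______
______
______
t=4: ______
______
______
__XX__
__Xv__
______
______
______
______
t=5: ______
______
______
__XX__
__X_>_
______
______
______
______
t=6: ______
______
______
__XX__
__X_X_
____v_
______
______
______
t=7: ______
______
______
__XX__
__X_X_
___<X_
______
______
______
t=8: ______
______
______
__XX__
__X^X_
___XX_
______
______
______
t=9: ______
______
______
__XX__
__XX>_
___XX_
______
______
______
t=10: ______
______
______
__XX^_
__XX__
___XX_
______
______
______
t=11: ______
______
______
__XXX>
__XX__
___XX_
______
______
______
t=12: ______
______
______
__XXXX
__XX_v
___XX_
______
______
______
t=13: ______
______
______
__XXXX
__XX<X
___XX_
______
______
______
t=14: ______
______
______
__XX^X
__XXXX
___XX_
______
______
______
t=15: ______
______
______
__X<_X
__XXXX
___XX_
______
______
______
t=16: ______
______
______
__X__X
__XvXX
___XX_
______
______
______
t=17: ______
______
______
__X__X
__X_>X
___XX_
______
______
______
t=18: ______
______
______
__X_^X
__X__X
___XX_
______
______
______

3,4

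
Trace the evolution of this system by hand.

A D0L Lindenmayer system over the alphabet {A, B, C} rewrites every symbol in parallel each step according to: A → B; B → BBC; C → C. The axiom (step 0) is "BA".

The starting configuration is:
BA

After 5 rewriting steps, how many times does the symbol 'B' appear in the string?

step 0: BA
step 1: BBCB
step 2: BBCBBCCBBC
step 3: BBCBBCCBBCBBCCCBBCBBCC
step 4: BBCBBCCBBCBBCCCBBCBBCCBBCBBCCCCBBCBBCCBBCBBCCC
step 5: BBCBBCCBBCBBCCCBBCBBCCBBCBBCCCCBBCBBCCBBCBBCCCBBCBBCCBBCBBCCCCCBBCBBCCBBCBBCCCBBCBBCCBBCBBCCCC

48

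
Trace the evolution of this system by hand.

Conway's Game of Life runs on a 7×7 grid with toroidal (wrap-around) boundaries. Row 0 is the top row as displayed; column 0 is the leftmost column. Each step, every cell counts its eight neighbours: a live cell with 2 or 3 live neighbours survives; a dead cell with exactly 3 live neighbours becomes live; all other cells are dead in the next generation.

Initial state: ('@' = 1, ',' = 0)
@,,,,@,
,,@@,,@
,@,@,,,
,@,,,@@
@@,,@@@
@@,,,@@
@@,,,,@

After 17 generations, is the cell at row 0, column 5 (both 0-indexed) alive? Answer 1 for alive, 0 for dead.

0

gen 0: @,,,,@,
,,@@,,@
,@,@,,,
,@,,,@@
@@,,@@@
@@,,,@@
@@,,,,@
gen 1: ,,@,,@,
@@@@@,@
,@,@@@@
,@,,,,,
,,@,@,,
,,@,@,,
,,,,,,,
gen 2: @,@,@@@
,,,,,,,
,,,,,,@
@@,,,,,
,@@,,,,
,,,,,,,
,,,@,,,
gen 3: ,,,@@@@
@,,,,,,
@,,,,,,
@@@,,,,
@@@,,,,
,,@,,,,
,,,@@@@
gen 4: @,,@,,,
@,,,@@,
@,,,,,@
,,@,,,@
@,,@,,,
@,@,@@@
,,@,,,@
gen 5: @@,@@@,
@@,,@@,
@@,,,,,
,@,,,,@
@,@@@,,
@,@,@@,
,,@,@,,
gen 6: @,,,,,,
,,,@,@,
,,@,,@,
,,,@,,@
@,@,@,,
,,@,,@@
@,@,,,,
gen 7: ,@,,,,@
,,,,@,@
,,@@,@@
,@@@@@@
@@@,@,,
@,@,,@@
@,,,,,,
gen 8: ,,,,,@@
,,@@@,@
,@,,,,,
,,,,,,,
,,,,,,,
,,@@,@,
,,,,,@,
gen 9: ,,,@,,@
@,@@@,@
,,@@,,,
,,,,,,,
,,,,,,,
,,,,@,,
,,,,,@,
gen 10: @,@@,,@
@@,,@@@
,@@,@,,
,,,,,,,
,,,,,,,
,,,,,,,
,,,,@@,
gen 11: ,,@@,,,
,,,,@,,
,@@@@,@
,,,,,,,
,,,,,,,
,,,,,,,
,,,@@@@
gen 12: ,,@,,,,
,@,,@@,
,,@@@@,
,,@@,,,
,,,,,,,
,,,,@@,
,,@@@@,
gen 13: ,@@,,,,
,@,,,@,
,@,,,@,
,,@,,,,
,,,@@,,
,,,,,@,
,,@,,@,
gen 14: ,@@,,,,
@@,,,,,
,@@,,,,
,,@@@,,
,,,@@,,
,,,@,@,
,@@,,,,
gen 15: ,,,,,,,
@,,,,,,
@,,,,,,
,@,,@,,
,,,,,@,
,,,@,,,
,@,@,,,
gen 16: ,,,,,,,
,,,,,,,
@@,,,,,
,,,,,,,
,,,,@,,
,,@,@,,
,,@,,,,
gen 17: ,,,,,,,
,,,,,,,
,,,,,,,
,,,,,,,
,,,@,,,
,,,,,,,
,,,@,,,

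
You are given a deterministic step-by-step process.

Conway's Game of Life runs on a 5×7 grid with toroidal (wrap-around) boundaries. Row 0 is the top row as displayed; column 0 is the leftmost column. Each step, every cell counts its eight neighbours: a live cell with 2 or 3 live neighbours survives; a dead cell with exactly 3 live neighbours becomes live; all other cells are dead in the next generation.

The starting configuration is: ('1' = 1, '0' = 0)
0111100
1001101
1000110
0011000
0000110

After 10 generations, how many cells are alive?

2

[0] 0111100
1001101
1000110
0011000
0000110
[1] 1110001
1000001
1110010
0001001
0100010
[2] 0010010
0000010
0110010
0000111
0100010
[3] 0000111
0110111
0000000
1110101
0000000
[4] 1001101
1001101
0000100
1100000
0101100
[5] 0100001
1000001
0101111
1111100
0101111
[6] 0110100
0110100
0000000
0000000
0000001
[7] 1110010
0110000
0000000
0000000
0000000
[8] 1010000
1010000
0000000
0000000
0100000
[9] 1010000
0000000
0000000
0000000
0100000
[10] 0100000
0000000
0000000
0000000
0100000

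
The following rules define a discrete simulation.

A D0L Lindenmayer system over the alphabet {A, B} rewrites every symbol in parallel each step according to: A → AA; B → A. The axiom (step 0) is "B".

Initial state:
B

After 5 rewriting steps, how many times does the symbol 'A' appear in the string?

16

k=0  B
k=1  A
k=2  AA
k=3  AAAA
k=4  AAAAAAAA
k=5  AAAAAAAAAAAAAAAA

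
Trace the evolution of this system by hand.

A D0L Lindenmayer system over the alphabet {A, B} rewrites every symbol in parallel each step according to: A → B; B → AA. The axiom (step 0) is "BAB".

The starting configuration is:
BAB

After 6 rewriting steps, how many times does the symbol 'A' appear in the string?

k=0  BAB
k=1  AABAA
k=2  BBAABB
k=3  AAAABBAAAA
k=4  BBBBAAAABBBB
k=5  AAAAAAAABBBBAAAAAAAA
k=6  BBBBBBBBAAAAAAAABBBBBBBB

8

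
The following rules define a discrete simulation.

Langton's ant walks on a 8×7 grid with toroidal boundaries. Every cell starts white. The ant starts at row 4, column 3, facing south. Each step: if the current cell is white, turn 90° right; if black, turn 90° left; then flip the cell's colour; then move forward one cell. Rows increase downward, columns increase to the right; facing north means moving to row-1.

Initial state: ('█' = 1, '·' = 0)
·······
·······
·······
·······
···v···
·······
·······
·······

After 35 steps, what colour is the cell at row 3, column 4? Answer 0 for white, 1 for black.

gen 0: ·······
·······
·······
·······
···v···
·······
·······
·······
gen 1: ·······
·······
·······
·······
··<█···
·······
·······
·······
gen 2: ·······
·······
·······
··^····
··██···
·······
·······
·······
gen 3: ·······
·······
·······
··█>···
··██···
·······
·······
·······
gen 4: ·······
·······
·······
··██···
··█v···
·······
·······
·······
gen 5: ·······
·······
·······
··██···
··█·>··
·······
·······
·······
gen 6: ·······
·······
·······
··██···
··█·█··
····v··
·······
·······
gen 7: ·······
·······
·······
··██···
··█·█··
···<█··
·······
·······
gen 8: ·······
·······
·······
··██···
··█^█··
···██··
·······
·······
gen 9: ·······
·······
·······
··██···
··██>··
···██··
·······
·······
gen 10: ·······
·······
·······
··██^··
··██···
···██··
·······
·······
gen 11: ·······
·······
·······
··███>·
··██···
···██··
·······
·······
gen 12: ·······
·······
·······
··████·
··██·v·
···██··
·······
·······
gen 13: ·······
·······
·······
··████·
··██<█·
···██··
·······
·······
gen 14: ·······
·······
·······
··██^█·
··████·
···██··
·······
·······
gen 15: ·······
·······
·······
··█<·█·
··████·
···██··
·······
·······
gen 16: ·······
·······
·······
··█··█·
··█v██·
···██··
·······
·······
gen 17: ·······
·······
·······
··█··█·
··█·>█·
···██··
·······
·······
gen 18: ·······
·······
·······
··█·^█·
··█··█·
···██··
·······
·······
gen 19: ·······
·······
·······
··█·█>·
··█··█·
···██··
·······
·······
gen 20: ·······
·······
·····^·
··█·█··
··█··█·
···██··
·······
·······
gen 21: ·······
·······
·····█>
··█·█··
··█··█·
···██··
·······
·······
gen 22: ·······
·······
·····██
··█·█·v
··█··█·
···██··
·······
·······
gen 23: ·······
·······
·····██
··█·█<█
··█··█·
···██··
·······
·······
gen 24: ·······
·······
·····^█
··█·███
··█··█·
···██··
·······
·······
gen 25: ·······
·······
····<·█
··█·███
··█··█·
···██··
·······
·······
gen 26: ·······
····^··
····█·█
··█·███
··█··█·
···██··
·······
·······
gen 27: ·······
····█>·
····█·█
··█·███
··█··█·
···██··
·······
·······
gen 28: ·······
····██·
····█v█
··█·███
··█··█·
···██··
·······
·······
gen 29: ·······
····██·
····<██
··█·███
··█··█·
···██··
·······
·······
gen 30: ·······
····██·
·····██
··█·v██
··█··█·
···██··
·······
·······
gen 31: ·······
····██·
·····██
··█··>█
··█··█·
···██··
·······
·······
gen 32: ·······
····██·
·····^█
··█···█
··█··█·
···██··
·······
·······
gen 33: ·······
····██·
····<·█
··█···█
··█··█·
···██··
·······
·······
gen 34: ·······
····^█·
····█·█
··█···█
··█··█·
···██··
·······
·······
gen 35: ·······
···<·█·
····█·█
··█···█
··█··█·
···██··
·······
·······

0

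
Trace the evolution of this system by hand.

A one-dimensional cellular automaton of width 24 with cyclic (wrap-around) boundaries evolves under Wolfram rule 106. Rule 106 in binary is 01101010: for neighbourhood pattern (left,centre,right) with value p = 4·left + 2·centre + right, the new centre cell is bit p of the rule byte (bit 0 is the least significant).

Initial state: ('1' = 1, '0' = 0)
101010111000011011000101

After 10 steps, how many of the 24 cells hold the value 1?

step 0: 101010111000011011000101
step 1: 110101101000111111001011
step 2: 011011110001100001010110
step 3: 111110010011100010101110
step 4: 100010100110100101011011
step 5: 100101001111001010111110
step 6: 001010011001010101100011
step 7: 010100111010101011100111
step 8: 101001101101010110101101
step 9: 110011111110101111011111
step 10: 010110000011011001110000

10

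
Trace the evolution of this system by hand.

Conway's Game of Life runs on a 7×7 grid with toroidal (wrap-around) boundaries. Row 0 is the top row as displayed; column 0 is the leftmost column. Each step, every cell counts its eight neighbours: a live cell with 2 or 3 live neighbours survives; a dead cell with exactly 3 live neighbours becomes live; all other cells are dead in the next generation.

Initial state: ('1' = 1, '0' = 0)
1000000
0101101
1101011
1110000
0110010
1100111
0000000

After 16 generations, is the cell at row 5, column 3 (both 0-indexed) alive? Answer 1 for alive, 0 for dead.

0) 1000000
0101101
1101011
1110000
0110010
1100111
0000000
1) 1000000
0101100
0001010
0001110
0001110
1110111
0100010
2) 1110100
0011100
0000010
0010001
1100000
1110000
0010110
3) 0000000
0010110
0010110
1100001
0000001
1011001
0000111
4) 0001001
0000110
1010100
1100001
0010010
1001100
1001111
5) 1001000
0000111
1001100
1011011
0011110
1110000
1010000
6) 1101110
1000011
1110000
1000000
0000010
1000101
1011001
7) 0001000
0001010
0000000
1000001
1000010
1101100
0010000
8) 0011100
0000100
0000001
1000001
0000110
1111101
0110100
9) 0110110
0000110
1000011
1000001
0010100
1000001
0000000
10) 0001110
1101000
1000100
1100000
0100010
0000000
1100011
11) 0001010
1111011
0010001
1100001
1100000
0100010
1000011
12) 0001000
1101010
0001000
0010001
0010000
0100010
1000010
13) 1110000
0001000
1101101
0011000
0110000
0100001
0000101
14) 1111000
0001101
1100100
0000100
1101000
0110010
0010011
15) 1100000
0000111
1000100
0011100
1101100
0001110
0000111
16) 1000000
0100111
0000001
1010010
0100000
1010000
1001001

0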